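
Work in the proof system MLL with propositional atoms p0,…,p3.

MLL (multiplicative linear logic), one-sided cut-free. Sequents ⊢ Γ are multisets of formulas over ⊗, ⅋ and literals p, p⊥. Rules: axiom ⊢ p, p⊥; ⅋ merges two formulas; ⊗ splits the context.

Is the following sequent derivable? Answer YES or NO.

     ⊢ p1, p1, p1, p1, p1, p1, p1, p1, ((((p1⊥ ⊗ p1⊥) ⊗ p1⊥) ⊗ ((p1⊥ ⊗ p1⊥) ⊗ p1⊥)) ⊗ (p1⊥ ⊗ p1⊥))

Derivation trace:
[⊗]  ⊢ p1, p1, p1, p1, p1, p1, p1, p1, ((((p1⊥ ⊗ p1⊥) ⊗ p1⊥) ⊗ ((p1⊥ ⊗ p1⊥) ⊗ p1⊥)) ⊗ (p1⊥ ⊗ p1⊥))
  [⊗]  ⊢ p1, p1, p1, p1, p1, p1, (((p1⊥ ⊗ p1⊥) ⊗ p1⊥) ⊗ ((p1⊥ ⊗ p1⊥) ⊗ p1⊥))
    [⊗]  ⊢ p1, p1, p1, ((p1⊥ ⊗ p1⊥) ⊗ p1⊥)
      [⊗]  ⊢ p1, p1, (p1⊥ ⊗ p1⊥)
        [Ax]  ⊢ p1, p1⊥
        [Ax]  ⊢ p1, p1⊥
      [Ax]  ⊢ p1, p1⊥
    [⊗]  ⊢ p1, p1, p1, ((p1⊥ ⊗ p1⊥) ⊗ p1⊥)
      [⊗]  ⊢ p1, p1, (p1⊥ ⊗ p1⊥)
        [Ax]  ⊢ p1, p1⊥
        [Ax]  ⊢ p1, p1⊥
      [Ax]  ⊢ p1, p1⊥
  [⊗]  ⊢ p1, p1, (p1⊥ ⊗ p1⊥)
    [Ax]  ⊢ p1, p1⊥
    [Ax]  ⊢ p1, p1⊥

Result: YES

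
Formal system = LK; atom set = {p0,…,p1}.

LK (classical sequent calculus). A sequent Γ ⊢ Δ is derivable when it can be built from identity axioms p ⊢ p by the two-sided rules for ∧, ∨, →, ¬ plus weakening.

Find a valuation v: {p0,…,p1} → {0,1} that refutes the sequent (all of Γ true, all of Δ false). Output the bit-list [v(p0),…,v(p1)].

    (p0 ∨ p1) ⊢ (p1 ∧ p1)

Truth-table refutation:
  v=00: Γ:[(p0 ∨ p1)=F] Δ:[(p1 ∧ p1)=F] refutes=False
  v=01: Γ:[(p0 ∨ p1)=T] Δ:[(p1 ∧ p1)=T] refutes=False
  v=10: Γ:[(p0 ∨ p1)=T] Δ:[(p1 ∧ p1)=F] refutes=True  ← countermodel

Result: [1, 0]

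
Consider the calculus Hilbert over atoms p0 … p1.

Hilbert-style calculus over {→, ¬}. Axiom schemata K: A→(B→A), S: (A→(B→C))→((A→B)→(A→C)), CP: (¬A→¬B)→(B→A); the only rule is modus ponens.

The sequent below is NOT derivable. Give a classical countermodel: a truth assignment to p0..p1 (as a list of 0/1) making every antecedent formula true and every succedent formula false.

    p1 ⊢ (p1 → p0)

Search for a countermodel by truth-table:
  v=00: Γ:[p1=F] Δ:[(p1 → p0)=T] refutes=False
  v=01: Γ:[p1=T] Δ:[(p1 → p0)=F] refutes=True  ← countermodel

Result: [0, 1]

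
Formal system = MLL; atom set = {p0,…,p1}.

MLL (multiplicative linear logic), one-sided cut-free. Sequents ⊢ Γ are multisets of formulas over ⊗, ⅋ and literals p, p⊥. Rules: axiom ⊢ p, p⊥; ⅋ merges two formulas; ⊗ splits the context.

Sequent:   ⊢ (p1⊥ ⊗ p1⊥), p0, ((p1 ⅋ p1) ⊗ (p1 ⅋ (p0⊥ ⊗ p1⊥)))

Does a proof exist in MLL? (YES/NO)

Proof tree:
[⊗]  ⊢ (p1⊥ ⊗ p1⊥), p0, ((p1 ⅋ p1) ⊗ (p1 ⅋ (p0⊥ ⊗ p1⊥)))
  [⅋]  ⊢ (p1⊥ ⊗ p1⊥), (p1 ⅋ p1)
    [⊗]  ⊢ p1, p1, (p1⊥ ⊗ p1⊥)
      [Ax]  ⊢ p1, p1⊥
      [Ax]  ⊢ p1, p1⊥
  [⅋]  ⊢ p0, (p1 ⅋ (p0⊥ ⊗ p1⊥))
    [⊗]  ⊢ p0, p1, (p0⊥ ⊗ p1⊥)
      [Ax]  ⊢ p0, p0⊥
      [Ax]  ⊢ p1, p1⊥

Result: YES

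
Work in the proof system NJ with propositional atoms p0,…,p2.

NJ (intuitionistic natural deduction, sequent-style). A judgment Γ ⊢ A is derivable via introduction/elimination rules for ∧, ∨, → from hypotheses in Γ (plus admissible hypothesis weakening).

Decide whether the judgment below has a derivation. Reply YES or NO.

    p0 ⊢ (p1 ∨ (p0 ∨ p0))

Proof tree:
[∨I₂] p0 ⊢ (p1 ∨ (p0 ∨ p0))
  [∨I₂] p0 ⊢ (p0 ∨ p0)
    [Ax] p0 ⊢ p0

Result: YES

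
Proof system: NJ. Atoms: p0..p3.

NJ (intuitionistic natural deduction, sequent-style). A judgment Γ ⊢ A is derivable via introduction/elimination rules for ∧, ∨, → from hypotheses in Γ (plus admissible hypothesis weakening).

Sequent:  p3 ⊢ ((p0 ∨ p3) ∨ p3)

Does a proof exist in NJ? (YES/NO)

Proof tree:
[∨I₁] p3 ⊢ ((p0 ∨ p3) ∨ p3)
  [∨I₂] p3 ⊢ (p0 ∨ p3)
    [Ax] p3 ⊢ p3

Result: YES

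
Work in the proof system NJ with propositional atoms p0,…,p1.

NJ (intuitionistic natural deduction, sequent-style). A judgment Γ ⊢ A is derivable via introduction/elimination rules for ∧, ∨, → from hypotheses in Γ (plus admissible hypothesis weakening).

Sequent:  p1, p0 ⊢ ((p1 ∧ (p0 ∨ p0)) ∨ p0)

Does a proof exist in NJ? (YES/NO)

Derivation trace:
[∨I₁] p1, p0 ⊢ ((p1 ∧ (p0 ∨ p0)) ∨ p0)
  [∧I] p1, p0 ⊢ (p1 ∧ (p0 ∨ p0))
    [Ax] p1 ⊢ p1
    [∨I₁] p0 ⊢ (p0 ∨ p0)
      [Ax] p0 ⊢ p0

Result: YES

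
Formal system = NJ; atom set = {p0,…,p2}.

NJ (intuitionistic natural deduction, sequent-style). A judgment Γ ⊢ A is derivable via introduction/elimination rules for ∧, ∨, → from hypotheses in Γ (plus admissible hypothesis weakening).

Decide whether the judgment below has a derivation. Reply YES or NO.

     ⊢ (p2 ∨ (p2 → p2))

Derivation trace:
[∨I₂]  ⊢ (p2 ∨ (p2 → p2))
  [→I]  ⊢ (p2 → p2)
    [Ax] p2 ⊢ p2

Result: YES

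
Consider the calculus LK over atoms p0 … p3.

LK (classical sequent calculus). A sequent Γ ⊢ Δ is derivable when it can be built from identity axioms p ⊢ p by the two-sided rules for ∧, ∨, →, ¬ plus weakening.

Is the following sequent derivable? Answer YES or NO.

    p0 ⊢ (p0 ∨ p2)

Derivation trace:
[∨R] p0 ⊢ (p0 ∨ p2)
  [WR] p0 ⊢ p0, p2
    [Ax] p0 ⊢ p0

Result: YES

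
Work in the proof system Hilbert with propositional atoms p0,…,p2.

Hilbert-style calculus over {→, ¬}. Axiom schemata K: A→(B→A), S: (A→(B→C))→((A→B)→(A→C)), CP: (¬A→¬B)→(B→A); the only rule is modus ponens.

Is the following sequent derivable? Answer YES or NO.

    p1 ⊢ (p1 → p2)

Search for a countermodel by truth-table:
  v=000: Γ:[p1=F] Δ:[(p1 → p2)=T] refutes=False
  v=001: Γ:[p1=F] Δ:[(p1 → p2)=T] refutes=False
  v=010: Γ:[p1=T] Δ:[(p1 → p2)=F] refutes=True  ← countermodel

Result: NO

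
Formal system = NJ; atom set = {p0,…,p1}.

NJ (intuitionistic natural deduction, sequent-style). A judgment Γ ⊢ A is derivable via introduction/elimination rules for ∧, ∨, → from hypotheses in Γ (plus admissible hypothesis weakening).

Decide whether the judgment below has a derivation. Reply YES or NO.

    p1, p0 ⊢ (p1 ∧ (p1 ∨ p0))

Derivation trace:
[∧I] p1, p0 ⊢ (p1 ∧ (p1 ∨ p0))
  [Ax] p1 ⊢ p1
  [∨I₂] p0 ⊢ (p1 ∨ p0)
    [Ax] p0 ⊢ p0

Result: YES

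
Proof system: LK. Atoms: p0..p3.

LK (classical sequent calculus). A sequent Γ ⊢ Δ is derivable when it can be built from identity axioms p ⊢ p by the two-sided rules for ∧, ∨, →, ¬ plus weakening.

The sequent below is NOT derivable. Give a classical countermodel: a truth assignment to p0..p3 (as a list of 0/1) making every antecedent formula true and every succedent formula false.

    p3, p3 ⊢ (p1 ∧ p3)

Truth-table refutation:
  v=0000: Γ:[p3=F, p3=F] Δ:[(p1 ∧ p3)=F] refutes=False
  v=0001: Γ:[p3=T, p3=T] Δ:[(p1 ∧ p3)=F] refutes=True  ← countermodel

Result: [0, 0, 0, 1]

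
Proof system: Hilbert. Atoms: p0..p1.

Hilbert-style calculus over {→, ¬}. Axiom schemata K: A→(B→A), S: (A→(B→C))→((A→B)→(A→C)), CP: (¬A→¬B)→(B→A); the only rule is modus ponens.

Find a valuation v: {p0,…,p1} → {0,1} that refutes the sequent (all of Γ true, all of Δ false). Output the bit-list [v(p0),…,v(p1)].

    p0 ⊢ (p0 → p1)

Search for a countermodel by truth-table:
  v=00: Γ:[p0=F] Δ:[(p0 → p1)=T] refutes=False
  v=01: Γ:[p0=F] Δ:[(p0 → p1)=T] refutes=False
  v=10: Γ:[p0=T] Δ:[(p0 → p1)=F] refutes=True  ← countermodel

Result: [1, 0]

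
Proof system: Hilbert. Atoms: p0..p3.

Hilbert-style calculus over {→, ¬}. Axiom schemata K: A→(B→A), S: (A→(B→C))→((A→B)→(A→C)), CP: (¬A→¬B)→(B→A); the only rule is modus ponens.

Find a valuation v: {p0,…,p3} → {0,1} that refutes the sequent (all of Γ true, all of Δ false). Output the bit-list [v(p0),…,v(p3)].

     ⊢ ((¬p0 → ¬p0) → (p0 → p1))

Search for a countermodel by truth-table:
  v=0000: Γ:[] Δ:[((¬p0 → ¬p0) → (p0 → p1))=T] refutes=False
  v=0001: Γ:[] Δ:[((¬p0 → ¬p0) → (p0 → p1))=T] refutes=False
  v=0010: Γ:[] Δ:[((¬p0 → ¬p0) → (p0 → p1))=T] refutes=False
  v=0011: Γ:[] Δ:[((¬p0 → ¬p0) → (p0 → p1))=T] refutes=False
  v=0100: Γ:[] Δ:[((¬p0 → ¬p0) → (p0 → p1))=T] refutes=False
  v=0101: Γ:[] Δ:[((¬p0 → ¬p0) → (p0 → p1))=T] refutes=False
  v=0110: Γ:[] Δ:[((¬p0 → ¬p0) → (p0 → p1))=T] refutes=False
  v=0111: Γ:[] Δ:[((¬p0 → ¬p0) → (p0 → p1))=T] refutes=False
  v=1000: Γ:[] Δ:[((¬p0 → ¬p0) → (p0 → p1))=F] refutes=True  ← countermodel

Result: [1, 0, 0, 0]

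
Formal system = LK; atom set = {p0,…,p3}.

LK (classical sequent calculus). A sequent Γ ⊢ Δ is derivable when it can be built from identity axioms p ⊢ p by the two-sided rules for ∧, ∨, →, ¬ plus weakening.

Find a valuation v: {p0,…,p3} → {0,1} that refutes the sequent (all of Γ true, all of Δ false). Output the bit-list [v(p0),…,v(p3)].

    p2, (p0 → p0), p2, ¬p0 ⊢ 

Search for a countermodel by truth-table:
  v=0000: Γ:[p2=F, (p0 → p0)=T, p2=F, ¬p0=T] Δ:[] refutes=False
  v=0001: Γ:[p2=F, (p0 → p0)=T, p2=F, ¬p0=T] Δ:[] refutes=False
  v=0010: Γ:[p2=T, (p0 → p0)=T, p2=T, ¬p0=T] Δ:[] refutes=True  ← countermodel

Result: [0, 0, 1, 0]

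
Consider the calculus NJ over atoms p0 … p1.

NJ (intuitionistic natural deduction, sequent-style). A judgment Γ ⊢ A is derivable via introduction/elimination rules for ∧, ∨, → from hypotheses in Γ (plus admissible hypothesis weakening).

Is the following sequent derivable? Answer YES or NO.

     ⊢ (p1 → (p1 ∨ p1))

Proof tree:
[→I]  ⊢ (p1 → (p1 ∨ p1))
  [∨I₂] p1 ⊢ (p1 ∨ p1)
    [Ax] p1 ⊢ p1

Result: YES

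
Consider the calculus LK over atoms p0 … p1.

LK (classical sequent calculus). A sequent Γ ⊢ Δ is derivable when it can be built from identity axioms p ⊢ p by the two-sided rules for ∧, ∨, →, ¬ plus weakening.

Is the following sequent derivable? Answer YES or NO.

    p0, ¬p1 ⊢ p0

Derivation trace:
[¬L] p0, ¬p1 ⊢ p0
  [WR] p0 ⊢ p0, p1
    [Ax] p0 ⊢ p0

Result: YES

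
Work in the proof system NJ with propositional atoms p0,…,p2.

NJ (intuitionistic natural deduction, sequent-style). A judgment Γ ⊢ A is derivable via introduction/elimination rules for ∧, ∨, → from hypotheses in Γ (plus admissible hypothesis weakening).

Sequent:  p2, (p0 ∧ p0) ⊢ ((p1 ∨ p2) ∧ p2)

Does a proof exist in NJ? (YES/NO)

Derivation trace:
[∧I] p2, (p0 ∧ p0) ⊢ ((p1 ∨ p2) ∧ p2)
  [∨I₂] p2, (p0 ∧ p0) ⊢ (p1 ∨ p2)
    [Wk] p2, (p0 ∧ p0) ⊢ p2
      [Ax] p2 ⊢ p2
  [Wk] p2, (p0 ∧ p0) ⊢ p2
    [Ax] p2 ⊢ p2

Result: YES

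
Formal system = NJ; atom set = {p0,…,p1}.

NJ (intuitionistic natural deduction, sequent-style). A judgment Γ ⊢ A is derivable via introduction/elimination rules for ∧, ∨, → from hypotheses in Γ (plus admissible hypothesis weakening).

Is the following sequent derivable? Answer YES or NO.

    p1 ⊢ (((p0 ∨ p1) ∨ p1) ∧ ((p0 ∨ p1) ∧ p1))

Derivation trace:
[∧I] p1 ⊢ (((p0 ∨ p1) ∨ p1) ∧ ((p0 ∨ p1) ∧ p1))
  [∨I₁] p1 ⊢ ((p0 ∨ p1) ∨ p1)
    [∨I₂] p1 ⊢ (p0 ∨ p1)
      [Ax] p1 ⊢ p1
  [∧I] p1 ⊢ ((p0 ∨ p1) ∧ p1)
    [∨I₂] p1 ⊢ (p0 ∨ p1)
      [Ax] p1 ⊢ p1
    [Ax] p1 ⊢ p1

Result: YES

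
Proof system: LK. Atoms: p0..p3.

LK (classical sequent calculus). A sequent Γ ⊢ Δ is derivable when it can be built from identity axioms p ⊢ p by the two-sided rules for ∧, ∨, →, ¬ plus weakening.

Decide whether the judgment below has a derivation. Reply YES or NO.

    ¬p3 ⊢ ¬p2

Truth-table refutation:
  v=0000: Γ:[¬p3=T] Δ:[¬p2=T] refutes=False
  v=0001: Γ:[¬p3=F] Δ:[¬p2=T] refutes=False
  v=0010: Γ:[¬p3=T] Δ:[¬p2=F] refutes=True  ← countermodel

Result: NO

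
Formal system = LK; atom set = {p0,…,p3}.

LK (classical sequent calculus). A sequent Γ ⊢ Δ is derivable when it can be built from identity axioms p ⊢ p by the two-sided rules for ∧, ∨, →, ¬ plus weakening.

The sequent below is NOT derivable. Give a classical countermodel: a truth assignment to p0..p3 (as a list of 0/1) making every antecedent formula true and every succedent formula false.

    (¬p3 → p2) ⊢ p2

Truth-table refutation:
  v=0000: Γ:[(¬p3 → p2)=F] Δ:[p2=F] refutes=False
  v=0001: Γ:[(¬p3 → p2)=T] Δ:[p2=F] refutes=True  ← countermodel

Result: [0, 0, 0, 1]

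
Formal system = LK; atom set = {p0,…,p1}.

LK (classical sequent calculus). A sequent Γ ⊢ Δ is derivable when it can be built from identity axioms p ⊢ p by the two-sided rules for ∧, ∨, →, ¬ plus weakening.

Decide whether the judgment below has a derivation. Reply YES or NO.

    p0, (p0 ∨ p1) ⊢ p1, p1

Search for a countermodel by truth-table:
  v=00: Γ:[p0=F, (p0 ∨ p1)=F] Δ:[p1=F, p1=F] refutes=False
  v=01: Γ:[p0=F, (p0 ∨ p1)=T] Δ:[p1=T, p1=T] refutes=False
  v=10: Γ:[p0=T, (p0 ∨ p1)=T] Δ:[p1=F, p1=F] refutes=True  ← countermodel

Result: NO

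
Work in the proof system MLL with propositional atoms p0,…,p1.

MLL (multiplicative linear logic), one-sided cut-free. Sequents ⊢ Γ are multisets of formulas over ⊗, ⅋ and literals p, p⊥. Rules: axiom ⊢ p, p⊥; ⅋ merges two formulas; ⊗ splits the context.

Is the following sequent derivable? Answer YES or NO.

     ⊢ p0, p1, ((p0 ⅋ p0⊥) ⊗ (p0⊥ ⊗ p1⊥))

Derivation trace:
[⊗]  ⊢ p0, p1, ((p0 ⅋ p0⊥) ⊗ (p0⊥ ⊗ p1⊥))
  [⅋]  ⊢ (p0 ⅋ p0⊥)
    [Ax]  ⊢ p0, p0⊥
  [⊗]  ⊢ p0, p1, (p0⊥ ⊗ p1⊥)
    [Ax]  ⊢ p0, p0⊥
    [Ax]  ⊢ p1, p1⊥

Result: YES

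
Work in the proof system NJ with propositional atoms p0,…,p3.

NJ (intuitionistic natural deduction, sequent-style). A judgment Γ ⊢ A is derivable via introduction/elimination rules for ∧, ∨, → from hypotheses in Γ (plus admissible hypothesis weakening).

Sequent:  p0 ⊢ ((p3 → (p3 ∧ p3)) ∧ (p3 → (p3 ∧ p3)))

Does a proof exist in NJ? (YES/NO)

Derivation trace:
[∧I] p0 ⊢ ((p3 → (p3 ∧ p3)) ∧ (p3 → (p3 ∧ p3)))
  [→I]  ⊢ (p3 → (p3 ∧ p3))
    [∧I] p3 ⊢ (p3 ∧ p3)
      [Ax] p3 ⊢ p3
      [Ax] p3 ⊢ p3
  [Wk] p0 ⊢ (p3 → (p3 ∧ p3))
    [→I]  ⊢ (p3 → (p3 ∧ p3))
      [∧I] p3 ⊢ (p3 ∧ p3)
        [Ax] p3 ⊢ p3
        [Ax] p3 ⊢ p3

Result: YES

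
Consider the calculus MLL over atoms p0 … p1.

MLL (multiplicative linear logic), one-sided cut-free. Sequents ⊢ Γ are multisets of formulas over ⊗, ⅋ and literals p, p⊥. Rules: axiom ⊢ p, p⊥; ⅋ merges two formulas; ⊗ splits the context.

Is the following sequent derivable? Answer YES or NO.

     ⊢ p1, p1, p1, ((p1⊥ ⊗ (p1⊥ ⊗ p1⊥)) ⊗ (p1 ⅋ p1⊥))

Proof tree:
[⊗]  ⊢ p1, p1, p1, ((p1⊥ ⊗ (p1⊥ ⊗ p1⊥)) ⊗ (p1 ⅋ p1⊥))
  [⊗]  ⊢ p1, p1, p1, (p1⊥ ⊗ (p1⊥ ⊗ p1⊥))
    [Ax]  ⊢ p1, p1⊥
    [⊗]  ⊢ p1, p1, (p1⊥ ⊗ p1⊥)
      [Ax]  ⊢ p1, p1⊥
      [Ax]  ⊢ p1, p1⊥
  [⅋]  ⊢ (p1 ⅋ p1⊥)
    [Ax]  ⊢ p1, p1⊥

Result: YES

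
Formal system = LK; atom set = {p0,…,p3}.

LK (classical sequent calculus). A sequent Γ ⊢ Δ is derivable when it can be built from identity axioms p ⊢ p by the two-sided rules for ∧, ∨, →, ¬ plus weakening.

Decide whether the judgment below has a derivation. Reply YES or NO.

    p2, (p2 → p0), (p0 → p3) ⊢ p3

Derivation (root first):
[→L] p2, (p2 → p0), (p0 → p3) ⊢ p3
  [→L] p2, (p2 → p0) ⊢ p0
    [Ax] p2 ⊢ p2
    [Ax] p0 ⊢ p0
  [Ax] p3 ⊢ p3

Result: YES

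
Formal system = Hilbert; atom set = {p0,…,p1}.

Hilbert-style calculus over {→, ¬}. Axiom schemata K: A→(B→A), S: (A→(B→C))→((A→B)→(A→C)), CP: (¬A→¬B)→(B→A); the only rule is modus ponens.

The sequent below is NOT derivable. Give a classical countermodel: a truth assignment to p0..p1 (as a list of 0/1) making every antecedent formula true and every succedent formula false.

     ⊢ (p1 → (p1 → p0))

Enumerate valuations to refute Γ ⊢ Δ:
  v=00: Γ:[] Δ:[(p1 → (p1 → p0))=T] refutes=False
  v=01: Γ:[] Δ:[(p1 → (p1 → p0))=F] refutes=True  ← countermodel

Result: [0, 1]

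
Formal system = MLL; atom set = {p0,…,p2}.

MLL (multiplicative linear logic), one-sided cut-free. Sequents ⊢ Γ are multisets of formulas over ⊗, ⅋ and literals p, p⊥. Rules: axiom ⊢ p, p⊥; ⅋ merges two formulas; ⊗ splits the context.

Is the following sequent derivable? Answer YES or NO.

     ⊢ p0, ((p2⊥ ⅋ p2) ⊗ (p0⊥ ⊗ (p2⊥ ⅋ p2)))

Derivation (root first):
[⊗]  ⊢ p0, ((p2⊥ ⅋ p2) ⊗ (p0⊥ ⊗ (p2⊥ ⅋ p2)))
  [⅋]  ⊢ (p2⊥ ⅋ p2)
    [Ax]  ⊢ p2, p2⊥
  [⊗]  ⊢ p0, (p0⊥ ⊗ (p2⊥ ⅋ p2))
    [Ax]  ⊢ p0, p0⊥
    [⅋]  ⊢ (p2⊥ ⅋ p2)
      [Ax]  ⊢ p2, p2⊥

Result: YES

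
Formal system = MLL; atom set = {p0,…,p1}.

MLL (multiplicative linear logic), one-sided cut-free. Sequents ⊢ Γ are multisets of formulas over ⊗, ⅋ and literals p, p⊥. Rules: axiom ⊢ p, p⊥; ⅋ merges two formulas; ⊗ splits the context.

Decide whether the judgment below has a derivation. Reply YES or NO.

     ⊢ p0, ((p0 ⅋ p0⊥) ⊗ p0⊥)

Derivation trace:
[⊗]  ⊢ p0, ((p0 ⅋ p0⊥) ⊗ p0⊥)
  [⅋]  ⊢ (p0 ⅋ p0⊥)
    [Ax]  ⊢ p0, p0⊥
  [Ax]  ⊢ p0, p0⊥

Result: YES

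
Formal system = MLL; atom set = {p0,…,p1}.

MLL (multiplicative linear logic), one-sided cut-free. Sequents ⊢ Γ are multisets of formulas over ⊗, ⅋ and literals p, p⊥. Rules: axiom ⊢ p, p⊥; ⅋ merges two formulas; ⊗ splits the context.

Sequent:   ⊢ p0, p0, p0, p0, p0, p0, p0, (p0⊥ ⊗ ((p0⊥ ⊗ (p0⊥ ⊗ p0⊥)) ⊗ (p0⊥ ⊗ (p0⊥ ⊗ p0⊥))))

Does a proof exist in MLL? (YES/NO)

Proof tree:
[⊗]  ⊢ p0, p0, p0, p0, p0, p0, p0, (p0⊥ ⊗ ((p0⊥ ⊗ (p0⊥ ⊗ p0⊥)) ⊗ (p0⊥ ⊗ (p0⊥ ⊗ p0⊥))))
  [Ax]  ⊢ p0, p0⊥
  [⊗]  ⊢ p0, p0, p0, p0, p0, p0, ((p0⊥ ⊗ (p0⊥ ⊗ p0⊥)) ⊗ (p0⊥ ⊗ (p0⊥ ⊗ p0⊥)))
    [⊗]  ⊢ p0, p0, p0, (p0⊥ ⊗ (p0⊥ ⊗ p0⊥))
      [Ax]  ⊢ p0, p0⊥
      [⊗]  ⊢ p0, p0, (p0⊥ ⊗ p0⊥)
        [Ax]  ⊢ p0, p0⊥
        [Ax]  ⊢ p0, p0⊥
    [⊗]  ⊢ p0, p0, p0, (p0⊥ ⊗ (p0⊥ ⊗ p0⊥))
      [Ax]  ⊢ p0, p0⊥
      [⊗]  ⊢ p0, p0, (p0⊥ ⊗ p0⊥)
        [Ax]  ⊢ p0, p0⊥
        [Ax]  ⊢ p0, p0⊥

Result: YES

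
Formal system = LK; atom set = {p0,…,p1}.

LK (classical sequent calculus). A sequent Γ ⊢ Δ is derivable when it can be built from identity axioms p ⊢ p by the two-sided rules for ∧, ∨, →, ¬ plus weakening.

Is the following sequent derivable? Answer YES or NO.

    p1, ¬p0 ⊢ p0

Search for a countermodel by truth-table:
  v=00: Γ:[p1=F, ¬p0=T] Δ:[p0=F] refutes=False
  v=01: Γ:[p1=T, ¬p0=T] Δ:[p0=F] refutes=True  ← countermodel

Result: NO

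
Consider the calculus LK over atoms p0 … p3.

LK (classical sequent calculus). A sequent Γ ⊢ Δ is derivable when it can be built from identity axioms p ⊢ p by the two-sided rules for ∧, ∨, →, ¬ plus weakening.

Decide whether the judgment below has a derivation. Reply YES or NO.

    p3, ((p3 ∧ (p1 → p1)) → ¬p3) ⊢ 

Proof tree:
[→L] p3, ((p3 ∧ (p1 → p1)) → ¬p3) ⊢ 
  [∧R] p3 ⊢ (p3 ∧ (p1 → p1))
    [Ax] p3 ⊢ p3
    [→R]  ⊢ (p1 → p1)
      [Ax] p1 ⊢ p1
  [¬L] p3, ¬p3 ⊢ 
    [Ax] p3 ⊢ p3

Result: YES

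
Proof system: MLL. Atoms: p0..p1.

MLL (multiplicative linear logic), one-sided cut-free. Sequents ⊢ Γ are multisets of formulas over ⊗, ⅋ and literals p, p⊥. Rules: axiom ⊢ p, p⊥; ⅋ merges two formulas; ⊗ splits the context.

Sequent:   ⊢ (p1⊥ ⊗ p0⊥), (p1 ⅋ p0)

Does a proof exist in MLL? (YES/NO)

Derivation (root first):
[⅋]  ⊢ (p1⊥ ⊗ p0⊥), (p1 ⅋ p0)
  [⊗]  ⊢ p1, p0, (p1⊥ ⊗ p0⊥)
    [Ax]  ⊢ p1, p1⊥
    [Ax]  ⊢ p0, p0⊥

Result: YES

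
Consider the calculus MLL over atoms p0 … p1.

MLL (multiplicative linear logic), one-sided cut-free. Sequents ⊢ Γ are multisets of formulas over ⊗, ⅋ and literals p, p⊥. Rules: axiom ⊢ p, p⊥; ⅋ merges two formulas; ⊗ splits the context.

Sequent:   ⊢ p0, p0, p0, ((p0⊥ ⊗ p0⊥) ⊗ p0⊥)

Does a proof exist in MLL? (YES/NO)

Proof tree:
[⊗]  ⊢ p0, p0, p0, ((p0⊥ ⊗ p0⊥) ⊗ p0⊥)
  [⊗]  ⊢ p0, p0, (p0⊥ ⊗ p0⊥)
    [Ax]  ⊢ p0, p0⊥
    [Ax]  ⊢ p0, p0⊥
  [Ax]  ⊢ p0, p0⊥

Result: YES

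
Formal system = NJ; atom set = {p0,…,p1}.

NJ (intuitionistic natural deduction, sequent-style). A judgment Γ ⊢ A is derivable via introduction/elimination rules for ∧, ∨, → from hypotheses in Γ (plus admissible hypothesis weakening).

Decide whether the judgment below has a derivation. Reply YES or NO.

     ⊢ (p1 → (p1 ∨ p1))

Derivation (root first):
[→I]  ⊢ (p1 → (p1 ∨ p1))
  [∨I₂] p1 ⊢ (p1 ∨ p1)
    [Ax] p1 ⊢ p1

Result: YES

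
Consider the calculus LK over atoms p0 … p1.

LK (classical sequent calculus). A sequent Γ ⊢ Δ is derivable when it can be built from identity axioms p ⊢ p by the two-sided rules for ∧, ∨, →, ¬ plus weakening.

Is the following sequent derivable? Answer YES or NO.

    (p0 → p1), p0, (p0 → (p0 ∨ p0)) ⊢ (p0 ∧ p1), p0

Proof tree:
[→L] (p0 → p1), p0, (p0 → (p0 ∨ p0)) ⊢ (p0 ∧ p1), p0
  [Ax] p0 ⊢ p0
  [∨L] (p0 → p1), (p0 ∨ p0) ⊢ (p0 ∧ p1), p0
    [Ax] p0 ⊢ p0
    [∧R] (p0 → p1), p0 ⊢ (p0 ∧ p1)
      [Ax] p0 ⊢ p0
      [→L] p0, (p0 → p1) ⊢ p1
        [Ax] p0 ⊢ p0
        [Ax] p1 ⊢ p1

Result: YES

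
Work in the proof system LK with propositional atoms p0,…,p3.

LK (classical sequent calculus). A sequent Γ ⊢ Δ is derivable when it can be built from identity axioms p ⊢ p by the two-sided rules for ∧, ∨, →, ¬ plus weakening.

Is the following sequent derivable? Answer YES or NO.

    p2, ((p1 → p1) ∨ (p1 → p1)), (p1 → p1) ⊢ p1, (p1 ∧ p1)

Search for a countermodel by truth-table:
  v=0000: Γ:[p2=F, ((p1 → p1) ∨ (p1 → p1))=T, (p1 → p1)=T] Δ:[p1=F, (p1 ∧ p1)=F] refutes=False
  v=0001: Γ:[p2=F, ((p1 → p1) ∨ (p1 → p1))=T, (p1 → p1)=T] Δ:[p1=F, (p1 ∧ p1)=F] refutes=False
  v=0010: Γ:[p2=T, ((p1 → p1) ∨ (p1 → p1))=T, (p1 → p1)=T] Δ:[p1=F, (p1 ∧ p1)=F] refutes=True  ← countermodel

Result: NO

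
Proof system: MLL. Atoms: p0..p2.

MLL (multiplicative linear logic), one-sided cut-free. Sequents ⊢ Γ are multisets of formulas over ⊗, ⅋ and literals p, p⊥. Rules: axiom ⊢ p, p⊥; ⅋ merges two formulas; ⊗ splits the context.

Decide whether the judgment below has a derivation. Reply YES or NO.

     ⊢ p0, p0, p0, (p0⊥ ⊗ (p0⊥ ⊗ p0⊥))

Derivation (root first):
[⊗]  ⊢ p0, p0, p0, (p0⊥ ⊗ (p0⊥ ⊗ p0⊥))
  [Ax]  ⊢ p0, p0⊥
  [⊗]  ⊢ p0, p0, (p0⊥ ⊗ p0⊥)
    [Ax]  ⊢ p0, p0⊥
    [Ax]  ⊢ p0, p0⊥

Result: YES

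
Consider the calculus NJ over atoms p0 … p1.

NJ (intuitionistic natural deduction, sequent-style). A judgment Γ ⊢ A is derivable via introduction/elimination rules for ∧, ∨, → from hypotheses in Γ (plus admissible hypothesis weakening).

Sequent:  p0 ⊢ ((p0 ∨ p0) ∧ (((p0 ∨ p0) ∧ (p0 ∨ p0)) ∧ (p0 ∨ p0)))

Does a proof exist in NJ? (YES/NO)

Derivation (root first):
[∧I] p0 ⊢ ((p0 ∨ p0) ∧ (((p0 ∨ p0) ∧ (p0 ∨ p0)) ∧ (p0 ∨ p0)))
  [∨I₂] p0 ⊢ (p0 ∨ p0)
    [Ax] p0 ⊢ p0
  [∧I] p0 ⊢ (((p0 ∨ p0) ∧ (p0 ∨ p0)) ∧ (p0 ∨ p0))
    [∧I] p0 ⊢ ((p0 ∨ p0) ∧ (p0 ∨ p0))
      [∨I₂] p0 ⊢ (p0 ∨ p0)
        [Ax] p0 ⊢ p0
      [∨I₂] p0 ⊢ (p0 ∨ p0)
        [Ax] p0 ⊢ p0
    [∨I₂] p0 ⊢ (p0 ∨ p0)
      [Ax] p0 ⊢ p0

Result: YES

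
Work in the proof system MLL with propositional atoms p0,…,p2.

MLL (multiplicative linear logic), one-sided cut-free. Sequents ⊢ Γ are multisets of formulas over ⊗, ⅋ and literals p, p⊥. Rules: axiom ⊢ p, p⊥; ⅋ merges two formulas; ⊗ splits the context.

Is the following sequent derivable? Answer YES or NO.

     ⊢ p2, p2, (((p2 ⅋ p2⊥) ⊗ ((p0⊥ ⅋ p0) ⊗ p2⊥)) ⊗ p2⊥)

Proof tree:
[⊗]  ⊢ p2, p2, (((p2 ⅋ p2⊥) ⊗ ((p0⊥ ⅋ p0) ⊗ p2⊥)) ⊗ p2⊥)
  [⊗]  ⊢ p2, ((p2 ⅋ p2⊥) ⊗ ((p0⊥ ⅋ p0) ⊗ p2⊥))
    [⅋]  ⊢ (p2 ⅋ p2⊥)
      [Ax]  ⊢ p2, p2⊥
    [⊗]  ⊢ p2, ((p0⊥ ⅋ p0) ⊗ p2⊥)
      [⅋]  ⊢ (p0⊥ ⅋ p0)
        [Ax]  ⊢ p0, p0⊥
      [Ax]  ⊢ p2, p2⊥
  [Ax]  ⊢ p2, p2⊥

Result: YES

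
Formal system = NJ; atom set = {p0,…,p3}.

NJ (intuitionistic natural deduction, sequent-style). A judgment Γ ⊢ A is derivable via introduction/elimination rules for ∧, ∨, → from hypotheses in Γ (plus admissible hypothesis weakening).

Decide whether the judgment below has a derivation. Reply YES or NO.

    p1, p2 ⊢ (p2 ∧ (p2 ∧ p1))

Derivation (root first):
[∧I] p1, p2 ⊢ (p2 ∧ (p2 ∧ p1))
  [Ax] p2 ⊢ p2
  [∧I] p1, p2 ⊢ (p2 ∧ p1)
    [Ax] p2 ⊢ p2
    [Ax] p1 ⊢ p1

Result: YES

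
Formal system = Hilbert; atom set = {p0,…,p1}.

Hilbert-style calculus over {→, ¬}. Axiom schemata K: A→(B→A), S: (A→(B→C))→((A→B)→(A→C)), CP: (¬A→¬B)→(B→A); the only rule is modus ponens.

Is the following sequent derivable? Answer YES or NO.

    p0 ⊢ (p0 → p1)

Search for a countermodel by truth-table:
  v=00: Γ:[p0=F] Δ:[(p0 → p1)=T] refutes=False
  v=01: Γ:[p0=F] Δ:[(p0 → p1)=T] refutes=False
  v=10: Γ:[p0=T] Δ:[(p0 → p1)=F] refutes=True  ← countermodel

Result: NO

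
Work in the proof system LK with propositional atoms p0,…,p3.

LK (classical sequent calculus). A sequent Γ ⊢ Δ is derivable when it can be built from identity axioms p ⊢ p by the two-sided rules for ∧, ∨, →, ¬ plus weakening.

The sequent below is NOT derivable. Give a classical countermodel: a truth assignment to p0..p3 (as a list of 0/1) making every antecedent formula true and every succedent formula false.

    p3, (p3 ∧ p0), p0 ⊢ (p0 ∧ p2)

Truth-table refutation:
  v=0000: Γ:[p3=F, (p3 ∧ p0)=F, p0=F] Δ:[(p0 ∧ p2)=F] refutes=False
  v=0001: Γ:[p3=T, (p3 ∧ p0)=F, p0=F] Δ:[(p0 ∧ p2)=F] refutes=False
  v=0010: Γ:[p3=F, (p3 ∧ p0)=F, p0=F] Δ:[(p0 ∧ p2)=F] refutes=False
  v=0011: Γ:[p3=T, (p3 ∧ p0)=F, p0=F] Δ:[(p0 ∧ p2)=F] refutes=False
  v=0100: Γ:[p3=F, (p3 ∧ p0)=F, p0=F] Δ:[(p0 ∧ p2)=F] refutes=False
  v=0101: Γ:[p3=T, (p3 ∧ p0)=F, p0=F] Δ:[(p0 ∧ p2)=F] refutes=False
  v=0110: Γ:[p3=F, (p3 ∧ p0)=F, p0=F] Δ:[(p0 ∧ p2)=F] refutes=False
  v=0111: Γ:[p3=T, (p3 ∧ p0)=F, p0=F] Δ:[(p0 ∧ p2)=F] refutes=False
  v=1000: Γ:[p3=F, (p3 ∧ p0)=F, p0=T] Δ:[(p0 ∧ p2)=F] refutes=False
  v=1001: Γ:[p3=T, (p3 ∧ p0)=T, p0=T] Δ:[(p0 ∧ p2)=F] refutes=True  ← countermodel

Result: [1, 0, 0, 1]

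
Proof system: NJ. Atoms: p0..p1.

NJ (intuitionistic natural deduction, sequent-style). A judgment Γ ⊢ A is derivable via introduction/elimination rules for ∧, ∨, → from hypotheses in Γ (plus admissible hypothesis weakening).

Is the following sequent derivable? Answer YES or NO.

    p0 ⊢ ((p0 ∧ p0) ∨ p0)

Derivation (root first):
[∨I₁] p0 ⊢ ((p0 ∧ p0) ∨ p0)
  [∧I] p0 ⊢ (p0 ∧ p0)
    [Ax] p0 ⊢ p0
    [Ax] p0 ⊢ p0

Result: YES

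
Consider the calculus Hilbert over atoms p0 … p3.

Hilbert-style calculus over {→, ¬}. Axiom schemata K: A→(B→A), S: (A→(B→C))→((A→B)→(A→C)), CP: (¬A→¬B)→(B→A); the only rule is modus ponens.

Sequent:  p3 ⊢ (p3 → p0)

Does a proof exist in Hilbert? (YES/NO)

Enumerate valuations to refute Γ ⊢ Δ:
  v=0000: Γ:[p3=F] Δ:[(p3 → p0)=T] refutes=False
  v=0001: Γ:[p3=T] Δ:[(p3 → p0)=F] refutes=True  ← countermodel

Result: NO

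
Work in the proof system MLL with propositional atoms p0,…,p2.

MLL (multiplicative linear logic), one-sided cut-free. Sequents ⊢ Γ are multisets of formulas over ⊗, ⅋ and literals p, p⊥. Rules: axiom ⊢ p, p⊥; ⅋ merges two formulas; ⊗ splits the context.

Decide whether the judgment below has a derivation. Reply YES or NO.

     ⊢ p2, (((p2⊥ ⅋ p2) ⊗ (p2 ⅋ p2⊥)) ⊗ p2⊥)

Derivation (root first):
[⊗]  ⊢ p2, (((p2⊥ ⅋ p2) ⊗ (p2 ⅋ p2⊥)) ⊗ p2⊥)
  [⊗]  ⊢ ((p2⊥ ⅋ p2) ⊗ (p2 ⅋ p2⊥))
    [⅋]  ⊢ (p2⊥ ⅋ p2)
      [Ax]  ⊢ p2, p2⊥
    [⅋]  ⊢ (p2 ⅋ p2⊥)
      [Ax]  ⊢ p2, p2⊥
  [Ax]  ⊢ p2, p2⊥

Result: YES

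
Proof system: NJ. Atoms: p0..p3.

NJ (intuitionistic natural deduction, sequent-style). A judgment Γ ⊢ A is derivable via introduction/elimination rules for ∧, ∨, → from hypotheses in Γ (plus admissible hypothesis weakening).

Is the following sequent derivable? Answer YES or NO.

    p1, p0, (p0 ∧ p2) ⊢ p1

Derivation (root first):
[Wk] p1, p0, (p0 ∧ p2) ⊢ p1
  [Wk] p1, p0 ⊢ p1
    [Ax] p1 ⊢ p1

Result: YES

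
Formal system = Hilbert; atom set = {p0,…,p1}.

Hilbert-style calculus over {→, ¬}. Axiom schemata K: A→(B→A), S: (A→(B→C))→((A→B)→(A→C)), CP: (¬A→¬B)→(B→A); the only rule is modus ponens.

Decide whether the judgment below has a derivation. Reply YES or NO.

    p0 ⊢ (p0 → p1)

Truth-table refutation:
  v=00: Γ:[p0=F] Δ:[(p0 → p1)=T] refutes=False
  v=01: Γ:[p0=F] Δ:[(p0 → p1)=T] refutes=False
  v=10: Γ:[p0=T] Δ:[(p0 → p1)=F] refutes=True  ← countermodel

Result: NO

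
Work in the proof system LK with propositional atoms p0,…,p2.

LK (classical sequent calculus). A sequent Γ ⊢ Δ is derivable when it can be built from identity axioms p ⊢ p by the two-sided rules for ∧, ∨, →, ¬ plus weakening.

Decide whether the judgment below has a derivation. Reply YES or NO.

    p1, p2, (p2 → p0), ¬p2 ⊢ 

Derivation trace:
[¬L] p1, p2, (p2 → p0), ¬p2 ⊢ 
  [→L] p1, p2, (p2 → p0) ⊢ p2
    [WL] p2, p1 ⊢ p2
      [Ax] p2 ⊢ p2
    [WL] p2, p0 ⊢ p2
      [Ax] p2 ⊢ p2

Result: YES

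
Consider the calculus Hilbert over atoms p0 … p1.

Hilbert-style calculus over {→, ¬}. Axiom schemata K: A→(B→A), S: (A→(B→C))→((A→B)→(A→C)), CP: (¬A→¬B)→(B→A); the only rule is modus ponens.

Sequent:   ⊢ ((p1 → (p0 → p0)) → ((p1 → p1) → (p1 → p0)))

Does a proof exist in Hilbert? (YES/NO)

Truth-table refutation:
  v=00: Γ:[] Δ:[((p1 → (p0 → p0)) → ((p1 → p1) → (p1 → p0)))=T] refutes=False
  v=01: Γ:[] Δ:[((p1 → (p0 → p0)) → ((p1 → p1) → (p1 → p0)))=F] refutes=True  ← countermodel

Result: NO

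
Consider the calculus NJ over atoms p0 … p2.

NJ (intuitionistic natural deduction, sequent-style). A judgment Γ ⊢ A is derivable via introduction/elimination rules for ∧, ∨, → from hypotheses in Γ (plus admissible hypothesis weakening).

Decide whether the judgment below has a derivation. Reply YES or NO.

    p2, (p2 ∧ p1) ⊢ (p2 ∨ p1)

Proof tree:
[Wk] p2, (p2 ∧ p1) ⊢ (p2 ∨ p1)
  [∨I₁] p2 ⊢ (p2 ∨ p1)
    [Ax] p2 ⊢ p2

Result: YES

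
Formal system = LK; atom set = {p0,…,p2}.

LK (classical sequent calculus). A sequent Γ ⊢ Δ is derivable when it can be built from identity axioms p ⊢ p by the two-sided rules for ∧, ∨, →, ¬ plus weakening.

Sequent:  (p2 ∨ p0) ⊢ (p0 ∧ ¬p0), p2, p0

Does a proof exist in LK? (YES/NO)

Proof tree:
[∨L] (p2 ∨ p0) ⊢ (p0 ∧ ¬p0), p2, p0
  [Ax] p2 ⊢ p2
  [∧R] p0 ⊢ p0, (p0 ∧ ¬p0)
    [Ax] p0 ⊢ p0
    [¬R]  ⊢ p0, ¬p0
      [Ax] p0 ⊢ p0

Result: YES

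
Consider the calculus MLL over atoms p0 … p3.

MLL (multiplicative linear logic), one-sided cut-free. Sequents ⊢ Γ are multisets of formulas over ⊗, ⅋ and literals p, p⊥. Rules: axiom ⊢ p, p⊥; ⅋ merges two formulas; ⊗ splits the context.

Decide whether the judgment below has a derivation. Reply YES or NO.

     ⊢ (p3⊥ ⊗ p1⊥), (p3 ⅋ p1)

Derivation trace:
[⅋]  ⊢ (p3⊥ ⊗ p1⊥), (p3 ⅋ p1)
  [⊗]  ⊢ p3, p1, (p3⊥ ⊗ p1⊥)
    [Ax]  ⊢ p3, p3⊥
    [Ax]  ⊢ p1, p1⊥

Result: YES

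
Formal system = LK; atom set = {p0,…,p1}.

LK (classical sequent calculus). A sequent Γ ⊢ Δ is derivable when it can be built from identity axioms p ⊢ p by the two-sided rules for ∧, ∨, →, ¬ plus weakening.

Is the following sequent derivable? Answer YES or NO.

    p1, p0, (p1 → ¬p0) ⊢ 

Derivation trace:
[→L] p1, p0, (p1 → ¬p0) ⊢ 
  [Ax] p1 ⊢ p1
  [¬L] p0, ¬p0 ⊢ 
    [Ax] p0 ⊢ p0

Result: YES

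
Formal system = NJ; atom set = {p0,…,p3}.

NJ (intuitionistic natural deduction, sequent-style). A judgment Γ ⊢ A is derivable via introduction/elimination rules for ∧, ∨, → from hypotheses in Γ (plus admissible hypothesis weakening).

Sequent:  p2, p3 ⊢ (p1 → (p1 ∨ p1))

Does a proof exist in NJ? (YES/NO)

Derivation trace:
[Wk] p2, p3 ⊢ (p1 → (p1 ∨ p1))
  [→I] p2 ⊢ (p1 → (p1 ∨ p1))
    [∨I₂] p1, p2 ⊢ (p1 ∨ p1)
      [Wk] p1, p2 ⊢ p1
        [Ax] p1 ⊢ p1

Result: YES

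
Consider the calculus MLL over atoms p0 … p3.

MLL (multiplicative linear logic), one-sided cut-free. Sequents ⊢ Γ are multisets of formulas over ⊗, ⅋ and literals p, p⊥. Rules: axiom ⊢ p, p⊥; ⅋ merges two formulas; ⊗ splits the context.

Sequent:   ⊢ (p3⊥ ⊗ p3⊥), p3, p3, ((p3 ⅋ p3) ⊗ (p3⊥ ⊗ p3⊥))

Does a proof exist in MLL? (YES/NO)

Proof tree:
[⊗]  ⊢ (p3⊥ ⊗ p3⊥), p3, p3, ((p3 ⅋ p3) ⊗ (p3⊥ ⊗ p3⊥))
  [⅋]  ⊢ (p3⊥ ⊗ p3⊥), (p3 ⅋ p3)
    [⊗]  ⊢ p3, p3, (p3⊥ ⊗ p3⊥)
      [Ax]  ⊢ p3, p3⊥
      [Ax]  ⊢ p3, p3⊥
  [⊗]  ⊢ p3, p3, (p3⊥ ⊗ p3⊥)
    [Ax]  ⊢ p3, p3⊥
    [Ax]  ⊢ p3, p3⊥

Result: YES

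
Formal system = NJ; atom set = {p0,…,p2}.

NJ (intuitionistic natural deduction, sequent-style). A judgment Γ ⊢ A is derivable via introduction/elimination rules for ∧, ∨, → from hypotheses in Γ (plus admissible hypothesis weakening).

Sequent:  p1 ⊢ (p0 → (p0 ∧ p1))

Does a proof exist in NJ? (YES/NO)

Proof tree:
[→I] p1 ⊢ (p0 → (p0 ∧ p1))
  [∧I] p1, p0 ⊢ (p0 ∧ p1)
    [Ax] p0 ⊢ p0
    [Ax] p1 ⊢ p1

Result: YES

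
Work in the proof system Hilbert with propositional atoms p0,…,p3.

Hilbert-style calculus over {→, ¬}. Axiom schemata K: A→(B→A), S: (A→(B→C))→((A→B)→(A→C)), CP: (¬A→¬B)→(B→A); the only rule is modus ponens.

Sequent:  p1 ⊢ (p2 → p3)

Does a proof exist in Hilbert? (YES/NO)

Truth-table refutation:
  v=0000: Γ:[p1=F] Δ:[(p2 → p3)=T] refutes=False
  v=0001: Γ:[p1=F] Δ:[(p2 → p3)=T] refutes=False
  v=0010: Γ:[p1=F] Δ:[(p2 → p3)=F] refutes=False
  v=0011: Γ:[p1=F] Δ:[(p2 → p3)=T] refutes=False
  v=0100: Γ:[p1=T] Δ:[(p2 → p3)=T] refutes=False
  v=0101: Γ:[p1=T] Δ:[(p2 → p3)=T] refutes=False
  v=0110: Γ:[p1=T] Δ:[(p2 → p3)=F] refutes=True  ← countermodel

Result: NO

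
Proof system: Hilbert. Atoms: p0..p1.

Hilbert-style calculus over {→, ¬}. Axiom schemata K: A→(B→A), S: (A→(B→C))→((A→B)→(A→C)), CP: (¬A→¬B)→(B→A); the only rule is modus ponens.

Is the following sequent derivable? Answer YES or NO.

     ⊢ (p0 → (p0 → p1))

Enumerate valuations to refute Γ ⊢ Δ:
  v=00: Γ:[] Δ:[(p0 → (p0 → p1))=T] refutes=False
  v=01: Γ:[] Δ:[(p0 → (p0 → p1))=T] refutes=False
  v=10: Γ:[] Δ:[(p0 → (p0 → p1))=F] refutes=True  ← countermodel

Result: NO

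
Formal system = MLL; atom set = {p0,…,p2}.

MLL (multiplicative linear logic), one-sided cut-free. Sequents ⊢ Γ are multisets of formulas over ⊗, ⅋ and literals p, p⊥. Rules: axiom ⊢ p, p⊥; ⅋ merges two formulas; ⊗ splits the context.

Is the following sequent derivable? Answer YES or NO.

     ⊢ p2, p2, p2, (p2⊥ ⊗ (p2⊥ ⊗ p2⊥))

Derivation (root first):
[⊗]  ⊢ p2, p2, p2, (p2⊥ ⊗ (p2⊥ ⊗ p2⊥))
  [Ax]  ⊢ p2, p2⊥
  [⊗]  ⊢ p2, p2, (p2⊥ ⊗ p2⊥)
    [Ax]  ⊢ p2, p2⊥
    [Ax]  ⊢ p2, p2⊥

Result: YES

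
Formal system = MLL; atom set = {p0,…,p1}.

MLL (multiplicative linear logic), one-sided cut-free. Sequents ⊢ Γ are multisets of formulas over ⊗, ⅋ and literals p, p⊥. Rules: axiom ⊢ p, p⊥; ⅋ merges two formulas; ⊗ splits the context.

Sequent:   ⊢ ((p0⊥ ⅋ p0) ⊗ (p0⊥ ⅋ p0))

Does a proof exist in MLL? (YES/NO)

Derivation trace:
[⊗]  ⊢ ((p0⊥ ⅋ p0) ⊗ (p0⊥ ⅋ p0))
  [⅋]  ⊢ (p0⊥ ⅋ p0)
    [Ax]  ⊢ p0, p0⊥
  [⅋]  ⊢ (p0⊥ ⅋ p0)
    [Ax]  ⊢ p0, p0⊥

Result: YES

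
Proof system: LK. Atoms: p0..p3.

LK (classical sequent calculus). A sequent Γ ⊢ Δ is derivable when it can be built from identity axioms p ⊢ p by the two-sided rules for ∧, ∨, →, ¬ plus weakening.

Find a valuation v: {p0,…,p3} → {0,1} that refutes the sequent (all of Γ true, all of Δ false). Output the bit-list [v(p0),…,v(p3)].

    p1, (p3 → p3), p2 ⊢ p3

Search for a countermodel by truth-table:
  v=0000: Γ:[p1=F, (p3 → p3)=T, p2=F] Δ:[p3=F] refutes=False
  v=0001: Γ:[p1=F, (p3 → p3)=T, p2=F] Δ:[p3=T] refutes=False
  v=0010: Γ:[p1=F, (p3 → p3)=T, p2=T] Δ:[p3=F] refutes=False
  v=0011: Γ:[p1=F, (p3 → p3)=T, p2=T] Δ:[p3=T] refutes=False
  v=0100: Γ:[p1=T, (p3 → p3)=T, p2=F] Δ:[p3=F] refutes=False
  v=0101: Γ:[p1=T, (p3 → p3)=T, p2=F] Δ:[p3=T] refutes=False
  v=0110: Γ:[p1=T, (p3 → p3)=T, p2=T] Δ:[p3=F] refutes=True  ← countermodel

Result: [0, 1, 1, 0]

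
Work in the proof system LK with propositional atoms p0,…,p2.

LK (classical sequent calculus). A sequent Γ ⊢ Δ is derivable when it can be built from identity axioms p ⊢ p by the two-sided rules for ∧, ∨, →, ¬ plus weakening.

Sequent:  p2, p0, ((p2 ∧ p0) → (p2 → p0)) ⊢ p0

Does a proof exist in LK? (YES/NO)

Derivation (root first):
[→L] p2, p0, ((p2 ∧ p0) → (p2 → p0)) ⊢ p0
  [∧R] p2, p0 ⊢ (p2 ∧ p0)
    [Ax] p2 ⊢ p2
    [Ax] p0 ⊢ p0
  [→L] p2, (p2 → p0) ⊢ p0
    [Ax] p2 ⊢ p2
    [Ax] p0 ⊢ p0

Result: YES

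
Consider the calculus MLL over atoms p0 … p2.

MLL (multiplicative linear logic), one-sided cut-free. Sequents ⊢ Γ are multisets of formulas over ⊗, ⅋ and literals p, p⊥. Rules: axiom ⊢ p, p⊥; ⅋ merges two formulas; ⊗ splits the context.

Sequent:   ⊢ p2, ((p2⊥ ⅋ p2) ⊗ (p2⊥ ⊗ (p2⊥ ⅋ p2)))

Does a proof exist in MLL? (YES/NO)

Derivation (root first):
[⊗]  ⊢ p2, ((p2⊥ ⅋ p2) ⊗ (p2⊥ ⊗ (p2⊥ ⅋ p2)))
  [⅋]  ⊢ (p2⊥ ⅋ p2)
    [Ax]  ⊢ p2, p2⊥
  [⊗]  ⊢ p2, (p2⊥ ⊗ (p2⊥ ⅋ p2))
    [Ax]  ⊢ p2, p2⊥
    [⅋]  ⊢ (p2⊥ ⅋ p2)
      [Ax]  ⊢ p2, p2⊥

Result: YES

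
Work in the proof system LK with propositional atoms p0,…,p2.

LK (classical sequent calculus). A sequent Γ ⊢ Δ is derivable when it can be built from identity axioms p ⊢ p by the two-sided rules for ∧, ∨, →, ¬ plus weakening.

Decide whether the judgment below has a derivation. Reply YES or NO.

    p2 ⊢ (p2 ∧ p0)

Search for a countermodel by truth-table:
  v=000: Γ:[p2=F] Δ:[(p2 ∧ p0)=F] refutes=False
  v=001: Γ:[p2=T] Δ:[(p2 ∧ p0)=F] refutes=True  ← countermodel

Result: NO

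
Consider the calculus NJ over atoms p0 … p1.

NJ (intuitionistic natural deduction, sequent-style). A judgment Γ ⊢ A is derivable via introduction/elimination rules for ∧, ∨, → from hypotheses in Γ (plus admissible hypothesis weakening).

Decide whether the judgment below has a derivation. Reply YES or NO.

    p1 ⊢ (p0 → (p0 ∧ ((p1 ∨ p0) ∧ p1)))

Proof tree:
[→I] p1 ⊢ (p0 → (p0 ∧ ((p1 ∨ p0) ∧ p1)))
  [∧I] p1, p0 ⊢ (p0 ∧ ((p1 ∨ p0) ∧ p1))
    [Ax] p0 ⊢ p0
    [∧I] p1, p0 ⊢ ((p1 ∨ p0) ∧ p1)
      [∨I₁] p1 ⊢ (p1 ∨ p0)
        [Ax] p1 ⊢ p1
      [Wk] p1, p0 ⊢ p1
        [Ax] p1 ⊢ p1

Result: YES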